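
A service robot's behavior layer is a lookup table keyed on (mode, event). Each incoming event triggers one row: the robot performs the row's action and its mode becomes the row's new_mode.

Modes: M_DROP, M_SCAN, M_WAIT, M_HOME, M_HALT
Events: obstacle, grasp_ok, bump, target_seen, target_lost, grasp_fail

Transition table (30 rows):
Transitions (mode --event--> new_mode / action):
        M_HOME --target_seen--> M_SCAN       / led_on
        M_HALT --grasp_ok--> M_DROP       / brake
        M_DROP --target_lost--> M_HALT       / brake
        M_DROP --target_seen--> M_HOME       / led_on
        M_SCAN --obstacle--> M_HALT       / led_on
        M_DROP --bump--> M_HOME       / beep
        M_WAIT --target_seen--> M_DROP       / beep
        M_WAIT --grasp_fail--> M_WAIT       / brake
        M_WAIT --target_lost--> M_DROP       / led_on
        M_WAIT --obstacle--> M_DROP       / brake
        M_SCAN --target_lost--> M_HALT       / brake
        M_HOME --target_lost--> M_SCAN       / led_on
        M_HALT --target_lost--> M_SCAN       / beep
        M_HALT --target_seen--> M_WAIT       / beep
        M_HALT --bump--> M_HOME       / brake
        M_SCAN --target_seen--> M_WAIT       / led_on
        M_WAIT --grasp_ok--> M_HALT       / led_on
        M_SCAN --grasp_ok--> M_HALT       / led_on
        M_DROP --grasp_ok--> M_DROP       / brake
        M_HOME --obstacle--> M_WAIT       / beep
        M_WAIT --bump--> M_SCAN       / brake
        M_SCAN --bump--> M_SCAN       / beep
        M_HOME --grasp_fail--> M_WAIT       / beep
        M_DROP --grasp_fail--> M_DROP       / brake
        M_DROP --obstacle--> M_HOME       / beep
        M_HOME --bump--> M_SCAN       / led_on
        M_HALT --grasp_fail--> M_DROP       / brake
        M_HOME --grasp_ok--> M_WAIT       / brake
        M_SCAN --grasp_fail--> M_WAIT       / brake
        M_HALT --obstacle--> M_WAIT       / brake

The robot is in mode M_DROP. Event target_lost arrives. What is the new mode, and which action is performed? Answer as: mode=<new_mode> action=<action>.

mode=M_HALT action=brake

current mode = M_DROP; filter table to that mode:
  (M_DROP, target_lost) → (M_HALT, brake)  ← event matches
  (M_DROP, target_seen) → (M_HOME, led_on)
  (M_DROP, bump) → (M_HOME, beep)
  (M_DROP, grasp_ok) → (M_DROP, brake)
  (M_DROP, grasp_fail) → (M_DROP, brake)
  (M_DROP, obstacle) → (M_HOME, beep)
event = target_lost selects (M_HALT, brake)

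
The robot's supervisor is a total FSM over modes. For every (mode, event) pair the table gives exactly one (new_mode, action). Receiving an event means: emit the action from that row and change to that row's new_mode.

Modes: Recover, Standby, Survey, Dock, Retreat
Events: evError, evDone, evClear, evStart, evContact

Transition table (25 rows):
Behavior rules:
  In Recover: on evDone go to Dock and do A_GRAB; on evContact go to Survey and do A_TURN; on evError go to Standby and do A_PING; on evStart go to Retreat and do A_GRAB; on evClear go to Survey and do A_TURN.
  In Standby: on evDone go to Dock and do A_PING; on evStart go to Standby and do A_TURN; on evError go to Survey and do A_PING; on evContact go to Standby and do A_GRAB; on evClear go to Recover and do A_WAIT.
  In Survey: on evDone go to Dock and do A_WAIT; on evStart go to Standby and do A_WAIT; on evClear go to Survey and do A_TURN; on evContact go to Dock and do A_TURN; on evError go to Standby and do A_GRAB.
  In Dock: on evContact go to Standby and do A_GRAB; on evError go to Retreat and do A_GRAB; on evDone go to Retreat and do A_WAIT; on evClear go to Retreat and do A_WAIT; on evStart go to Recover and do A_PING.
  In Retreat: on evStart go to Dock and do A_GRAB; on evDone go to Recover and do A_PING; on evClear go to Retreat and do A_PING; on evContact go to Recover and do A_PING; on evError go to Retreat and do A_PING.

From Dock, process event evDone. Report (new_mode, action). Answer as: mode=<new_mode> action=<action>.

mode=Retreat action=A_WAIT

current mode = Dock; filter table to that mode:
  (Dock, evContact) → (Standby, A_GRAB)
  (Dock, evError) → (Retreat, A_GRAB)
  (Dock, evDone) → (Retreat, A_WAIT)  ← event matches
  (Dock, evClear) → (Retreat, A_WAIT)
  (Dock, evStart) → (Recover, A_PING)
event = evDone selects (Retreat, A_WAIT)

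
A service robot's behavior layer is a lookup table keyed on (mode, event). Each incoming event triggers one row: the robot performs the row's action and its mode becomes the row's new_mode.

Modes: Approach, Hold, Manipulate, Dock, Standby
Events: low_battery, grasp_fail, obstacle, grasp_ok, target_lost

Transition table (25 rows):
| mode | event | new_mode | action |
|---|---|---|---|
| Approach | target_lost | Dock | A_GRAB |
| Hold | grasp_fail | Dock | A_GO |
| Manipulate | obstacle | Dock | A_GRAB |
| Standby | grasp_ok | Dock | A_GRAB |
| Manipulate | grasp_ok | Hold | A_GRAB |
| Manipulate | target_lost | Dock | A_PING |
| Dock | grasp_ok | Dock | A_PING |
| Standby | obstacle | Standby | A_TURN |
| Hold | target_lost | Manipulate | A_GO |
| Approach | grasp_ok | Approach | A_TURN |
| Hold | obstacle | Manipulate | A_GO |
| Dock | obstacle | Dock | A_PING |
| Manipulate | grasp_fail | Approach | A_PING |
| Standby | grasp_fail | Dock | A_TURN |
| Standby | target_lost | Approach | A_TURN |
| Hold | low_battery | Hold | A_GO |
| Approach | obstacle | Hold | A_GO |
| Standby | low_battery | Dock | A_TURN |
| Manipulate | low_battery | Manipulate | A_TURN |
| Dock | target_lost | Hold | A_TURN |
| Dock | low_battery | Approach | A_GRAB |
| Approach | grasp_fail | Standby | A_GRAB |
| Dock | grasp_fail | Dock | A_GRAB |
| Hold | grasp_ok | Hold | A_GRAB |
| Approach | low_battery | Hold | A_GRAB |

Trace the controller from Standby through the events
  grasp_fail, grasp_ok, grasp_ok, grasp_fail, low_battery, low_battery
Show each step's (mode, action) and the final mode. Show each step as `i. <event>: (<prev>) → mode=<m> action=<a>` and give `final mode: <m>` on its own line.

1. grasp_fail: (Standby) → mode=Dock action=A_TURN
2. grasp_ok: (Dock) → mode=Dock action=A_PING
3. grasp_ok: (Dock) → mode=Dock action=A_PING
4. grasp_fail: (Dock) → mode=Dock action=A_GRAB
5. low_battery: (Dock) → mode=Approach action=A_GRAB
6. low_battery: (Approach) → mode=Hold action=A_GRAB

final mode: Hold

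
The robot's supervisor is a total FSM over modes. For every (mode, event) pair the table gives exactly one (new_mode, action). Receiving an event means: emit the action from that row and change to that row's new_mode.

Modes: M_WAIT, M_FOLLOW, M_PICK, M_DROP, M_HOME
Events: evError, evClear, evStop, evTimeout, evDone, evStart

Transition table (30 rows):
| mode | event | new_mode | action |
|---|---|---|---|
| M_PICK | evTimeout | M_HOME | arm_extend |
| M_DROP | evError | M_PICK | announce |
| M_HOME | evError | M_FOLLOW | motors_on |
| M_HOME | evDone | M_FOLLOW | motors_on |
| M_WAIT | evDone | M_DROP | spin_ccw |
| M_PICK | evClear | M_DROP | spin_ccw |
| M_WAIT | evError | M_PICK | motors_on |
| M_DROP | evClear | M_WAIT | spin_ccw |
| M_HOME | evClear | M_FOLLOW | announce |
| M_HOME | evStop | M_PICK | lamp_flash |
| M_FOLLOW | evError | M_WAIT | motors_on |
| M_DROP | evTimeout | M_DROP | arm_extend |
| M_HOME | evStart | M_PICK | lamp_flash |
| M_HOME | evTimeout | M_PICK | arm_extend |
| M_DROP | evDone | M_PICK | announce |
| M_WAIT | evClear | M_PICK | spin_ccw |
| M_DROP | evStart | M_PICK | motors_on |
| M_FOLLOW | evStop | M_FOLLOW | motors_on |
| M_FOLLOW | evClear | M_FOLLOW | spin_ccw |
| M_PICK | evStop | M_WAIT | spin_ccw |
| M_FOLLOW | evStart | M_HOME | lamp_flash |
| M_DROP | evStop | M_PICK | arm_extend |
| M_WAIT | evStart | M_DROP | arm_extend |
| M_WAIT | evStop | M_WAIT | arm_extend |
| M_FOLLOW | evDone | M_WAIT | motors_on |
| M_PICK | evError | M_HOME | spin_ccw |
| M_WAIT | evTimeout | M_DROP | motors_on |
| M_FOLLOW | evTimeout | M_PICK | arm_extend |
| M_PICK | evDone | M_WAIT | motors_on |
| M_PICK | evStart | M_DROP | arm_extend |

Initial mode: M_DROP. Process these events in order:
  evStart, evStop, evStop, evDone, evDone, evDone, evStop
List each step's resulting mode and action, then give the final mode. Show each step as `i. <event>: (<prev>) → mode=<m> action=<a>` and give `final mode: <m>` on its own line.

final mode: M_WAIT

1. evStart: (M_DROP) → mode=M_PICK action=motors_on
2. evStop: (M_PICK) → mode=M_WAIT action=spin_ccw
3. evStop: (M_WAIT) → mode=M_WAIT action=arm_extend
4. evDone: (M_WAIT) → mode=M_DROP action=spin_ccw
5. evDone: (M_DROP) → mode=M_PICK action=announce
6. evDone: (M_PICK) → mode=M_WAIT action=motors_on
7. evStop: (M_WAIT) → mode=M_WAIT action=arm_extend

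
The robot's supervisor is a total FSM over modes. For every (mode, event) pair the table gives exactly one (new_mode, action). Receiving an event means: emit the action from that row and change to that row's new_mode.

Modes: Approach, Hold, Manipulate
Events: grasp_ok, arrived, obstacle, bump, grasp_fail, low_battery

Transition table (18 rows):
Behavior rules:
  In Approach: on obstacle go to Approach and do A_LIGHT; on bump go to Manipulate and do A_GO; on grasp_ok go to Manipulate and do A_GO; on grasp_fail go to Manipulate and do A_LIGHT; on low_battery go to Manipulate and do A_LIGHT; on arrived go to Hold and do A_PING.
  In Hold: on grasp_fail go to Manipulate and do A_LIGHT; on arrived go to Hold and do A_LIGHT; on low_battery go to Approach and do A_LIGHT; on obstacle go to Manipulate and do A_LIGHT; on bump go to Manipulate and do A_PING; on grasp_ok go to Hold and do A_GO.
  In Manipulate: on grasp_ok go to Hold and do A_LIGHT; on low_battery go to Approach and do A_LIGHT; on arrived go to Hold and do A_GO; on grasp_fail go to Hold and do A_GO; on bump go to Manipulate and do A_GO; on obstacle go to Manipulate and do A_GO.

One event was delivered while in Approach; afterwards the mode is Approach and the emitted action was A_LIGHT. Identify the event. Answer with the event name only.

obstacle

try grasp_ok: (Approach, grasp_ok) → (Manipulate, A_GO)
try arrived: (Approach, arrived) → (Hold, A_PING)
try obstacle: (Approach, obstacle) → (Approach, A_LIGHT)  ← matches
try bump: (Approach, bump) → (Manipulate, A_GO)
try grasp_fail: (Approach, grasp_fail) → (Manipulate, A_LIGHT)
try low_battery: (Approach, low_battery) → (Manipulate, A_LIGHT)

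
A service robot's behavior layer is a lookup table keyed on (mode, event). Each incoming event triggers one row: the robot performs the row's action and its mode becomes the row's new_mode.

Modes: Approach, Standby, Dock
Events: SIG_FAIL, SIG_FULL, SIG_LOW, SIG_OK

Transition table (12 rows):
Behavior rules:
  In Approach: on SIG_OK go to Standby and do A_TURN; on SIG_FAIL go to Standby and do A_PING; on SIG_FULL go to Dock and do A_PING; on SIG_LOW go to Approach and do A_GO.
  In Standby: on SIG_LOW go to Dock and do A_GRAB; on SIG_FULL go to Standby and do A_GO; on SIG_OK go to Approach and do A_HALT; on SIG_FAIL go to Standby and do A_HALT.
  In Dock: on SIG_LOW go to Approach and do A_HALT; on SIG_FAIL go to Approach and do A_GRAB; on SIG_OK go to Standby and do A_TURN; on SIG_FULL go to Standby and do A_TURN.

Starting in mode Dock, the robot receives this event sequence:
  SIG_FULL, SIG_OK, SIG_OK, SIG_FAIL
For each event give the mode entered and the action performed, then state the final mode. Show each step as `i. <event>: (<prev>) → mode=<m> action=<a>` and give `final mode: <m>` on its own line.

final mode: Standby

1. SIG_FULL: (Dock) → mode=Standby action=A_TURN
2. SIG_OK: (Standby) → mode=Approach action=A_HALT
3. SIG_OK: (Approach) → mode=Standby action=A_TURN
4. SIG_FAIL: (Standby) → mode=Standby action=A_HALT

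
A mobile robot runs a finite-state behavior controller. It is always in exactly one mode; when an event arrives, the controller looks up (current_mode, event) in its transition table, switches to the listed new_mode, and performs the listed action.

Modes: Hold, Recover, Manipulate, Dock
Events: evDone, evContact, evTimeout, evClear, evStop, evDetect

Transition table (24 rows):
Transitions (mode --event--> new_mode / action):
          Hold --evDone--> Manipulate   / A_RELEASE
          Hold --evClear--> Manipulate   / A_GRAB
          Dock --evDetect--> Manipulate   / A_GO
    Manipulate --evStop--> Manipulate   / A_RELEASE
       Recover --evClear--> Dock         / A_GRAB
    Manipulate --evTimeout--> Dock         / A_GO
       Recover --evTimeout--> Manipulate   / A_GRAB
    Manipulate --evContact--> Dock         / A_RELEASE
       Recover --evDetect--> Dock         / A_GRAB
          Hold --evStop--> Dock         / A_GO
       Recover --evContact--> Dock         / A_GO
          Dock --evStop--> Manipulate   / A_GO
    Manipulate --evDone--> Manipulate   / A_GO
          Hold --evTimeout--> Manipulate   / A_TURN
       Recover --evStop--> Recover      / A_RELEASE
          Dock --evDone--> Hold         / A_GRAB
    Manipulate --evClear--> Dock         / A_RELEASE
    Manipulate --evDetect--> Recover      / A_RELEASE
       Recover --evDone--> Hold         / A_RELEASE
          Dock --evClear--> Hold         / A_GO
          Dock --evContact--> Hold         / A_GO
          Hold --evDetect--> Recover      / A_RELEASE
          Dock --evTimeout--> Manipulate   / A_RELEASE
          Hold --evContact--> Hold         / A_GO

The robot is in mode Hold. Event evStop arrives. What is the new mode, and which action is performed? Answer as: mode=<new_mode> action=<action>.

mode=Dock action=A_GO

current mode = Hold; filter table to that mode:
  (Hold, evDone) → (Manipulate, A_RELEASE)
  (Hold, evClear) → (Manipulate, A_GRAB)
  (Hold, evStop) → (Dock, A_GO)  ← event matches
  (Hold, evTimeout) → (Manipulate, A_TURN)
  (Hold, evDetect) → (Recover, A_RELEASE)
  (Hold, evContact) → (Hold, A_GO)
event = evStop selects (Dock, A_GO)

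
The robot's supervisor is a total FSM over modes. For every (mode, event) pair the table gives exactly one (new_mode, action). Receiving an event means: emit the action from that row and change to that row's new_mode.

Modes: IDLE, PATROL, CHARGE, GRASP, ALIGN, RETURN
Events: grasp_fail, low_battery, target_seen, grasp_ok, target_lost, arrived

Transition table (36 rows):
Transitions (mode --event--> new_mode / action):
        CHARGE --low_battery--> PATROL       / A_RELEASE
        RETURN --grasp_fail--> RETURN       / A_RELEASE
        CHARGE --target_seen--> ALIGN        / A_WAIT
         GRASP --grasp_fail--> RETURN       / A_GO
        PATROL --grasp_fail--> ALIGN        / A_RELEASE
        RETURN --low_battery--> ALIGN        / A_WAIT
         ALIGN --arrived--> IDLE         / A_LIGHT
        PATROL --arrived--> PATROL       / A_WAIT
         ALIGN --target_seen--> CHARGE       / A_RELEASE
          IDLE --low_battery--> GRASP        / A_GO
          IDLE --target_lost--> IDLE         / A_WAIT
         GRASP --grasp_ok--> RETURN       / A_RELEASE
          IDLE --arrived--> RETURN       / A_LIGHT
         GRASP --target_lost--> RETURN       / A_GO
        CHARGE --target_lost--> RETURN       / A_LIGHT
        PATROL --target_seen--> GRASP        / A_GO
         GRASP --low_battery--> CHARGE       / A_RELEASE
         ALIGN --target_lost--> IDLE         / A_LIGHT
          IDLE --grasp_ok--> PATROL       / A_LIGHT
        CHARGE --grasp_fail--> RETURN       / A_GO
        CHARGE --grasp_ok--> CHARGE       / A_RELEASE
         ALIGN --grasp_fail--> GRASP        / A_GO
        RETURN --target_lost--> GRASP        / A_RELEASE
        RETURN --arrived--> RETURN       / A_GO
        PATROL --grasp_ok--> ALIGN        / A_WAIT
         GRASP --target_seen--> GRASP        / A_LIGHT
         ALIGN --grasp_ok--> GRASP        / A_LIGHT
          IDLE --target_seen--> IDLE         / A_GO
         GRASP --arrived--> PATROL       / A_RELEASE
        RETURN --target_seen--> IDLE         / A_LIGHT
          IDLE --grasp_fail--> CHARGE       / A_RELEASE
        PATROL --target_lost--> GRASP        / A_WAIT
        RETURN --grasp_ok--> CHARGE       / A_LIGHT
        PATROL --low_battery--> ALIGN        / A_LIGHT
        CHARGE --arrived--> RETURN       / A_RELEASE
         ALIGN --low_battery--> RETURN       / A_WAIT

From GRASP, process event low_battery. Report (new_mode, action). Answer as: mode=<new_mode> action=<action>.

mode=CHARGE action=A_RELEASE

current mode = GRASP; filter table to that mode:
  (GRASP, grasp_fail) → (RETURN, A_GO)
  (GRASP, grasp_ok) → (RETURN, A_RELEASE)
  (GRASP, target_lost) → (RETURN, A_GO)
  (GRASP, low_battery) → (CHARGE, A_RELEASE)  ← event matches
  (GRASP, target_seen) → (GRASP, A_LIGHT)
  (GRASP, arrived) → (PATROL, A_RELEASE)
event = low_battery selects (CHARGE, A_RELEASE)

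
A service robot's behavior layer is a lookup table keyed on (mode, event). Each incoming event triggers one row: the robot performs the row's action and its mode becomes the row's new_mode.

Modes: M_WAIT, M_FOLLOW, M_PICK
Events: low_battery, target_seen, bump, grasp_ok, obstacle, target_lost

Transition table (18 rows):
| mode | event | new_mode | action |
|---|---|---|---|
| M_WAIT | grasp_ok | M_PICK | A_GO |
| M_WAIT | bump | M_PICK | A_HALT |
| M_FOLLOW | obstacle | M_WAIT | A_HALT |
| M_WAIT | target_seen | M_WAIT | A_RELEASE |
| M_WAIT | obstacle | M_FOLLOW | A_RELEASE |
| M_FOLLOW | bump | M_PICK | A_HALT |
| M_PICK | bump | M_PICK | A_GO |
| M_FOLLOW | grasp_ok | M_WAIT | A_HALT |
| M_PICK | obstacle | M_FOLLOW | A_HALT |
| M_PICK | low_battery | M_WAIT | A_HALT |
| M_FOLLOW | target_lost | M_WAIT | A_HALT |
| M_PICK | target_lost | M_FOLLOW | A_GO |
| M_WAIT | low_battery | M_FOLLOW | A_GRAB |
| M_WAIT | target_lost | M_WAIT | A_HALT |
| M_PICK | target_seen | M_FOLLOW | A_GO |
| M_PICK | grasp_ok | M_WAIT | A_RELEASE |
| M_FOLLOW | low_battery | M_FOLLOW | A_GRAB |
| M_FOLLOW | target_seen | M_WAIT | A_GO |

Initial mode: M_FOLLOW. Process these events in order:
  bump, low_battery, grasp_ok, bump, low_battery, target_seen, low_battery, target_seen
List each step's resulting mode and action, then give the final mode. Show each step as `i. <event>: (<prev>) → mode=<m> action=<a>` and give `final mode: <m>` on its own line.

final mode: M_WAIT

1. bump: (M_FOLLOW) → mode=M_PICK action=A_HALT
2. low_battery: (M_PICK) → mode=M_WAIT action=A_HALT
3. grasp_ok: (M_WAIT) → mode=M_PICK action=A_GO
4. bump: (M_PICK) → mode=M_PICK action=A_GO
5. low_battery: (M_PICK) → mode=M_WAIT action=A_HALT
6. target_seen: (M_WAIT) → mode=M_WAIT action=A_RELEASE
7. low_battery: (M_WAIT) → mode=M_FOLLOW action=A_GRAB
8. target_seen: (M_FOLLOW) → mode=M_WAIT action=A_GO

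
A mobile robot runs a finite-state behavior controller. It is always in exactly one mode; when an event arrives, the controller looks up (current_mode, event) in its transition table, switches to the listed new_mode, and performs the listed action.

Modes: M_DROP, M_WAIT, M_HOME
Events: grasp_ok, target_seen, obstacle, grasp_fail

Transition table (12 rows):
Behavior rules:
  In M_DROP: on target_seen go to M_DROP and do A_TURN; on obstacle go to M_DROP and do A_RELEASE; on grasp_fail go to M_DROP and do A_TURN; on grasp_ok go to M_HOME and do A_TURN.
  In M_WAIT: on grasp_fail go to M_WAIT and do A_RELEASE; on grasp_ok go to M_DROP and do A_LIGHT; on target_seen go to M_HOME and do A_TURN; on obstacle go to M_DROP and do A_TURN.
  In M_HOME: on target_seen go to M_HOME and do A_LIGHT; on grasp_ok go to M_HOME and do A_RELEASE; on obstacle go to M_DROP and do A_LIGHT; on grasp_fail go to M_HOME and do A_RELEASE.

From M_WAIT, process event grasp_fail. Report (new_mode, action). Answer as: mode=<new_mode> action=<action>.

mode=M_WAIT action=A_RELEASE

current mode = M_WAIT; filter table to that mode:
  (M_WAIT, grasp_fail) → (M_WAIT, A_RELEASE)  ← event matches
  (M_WAIT, grasp_ok) → (M_DROP, A_LIGHT)
  (M_WAIT, target_seen) → (M_HOME, A_TURN)
  (M_WAIT, obstacle) → (M_DROP, A_TURN)
event = grasp_fail selects (M_WAIT, A_RELEASE)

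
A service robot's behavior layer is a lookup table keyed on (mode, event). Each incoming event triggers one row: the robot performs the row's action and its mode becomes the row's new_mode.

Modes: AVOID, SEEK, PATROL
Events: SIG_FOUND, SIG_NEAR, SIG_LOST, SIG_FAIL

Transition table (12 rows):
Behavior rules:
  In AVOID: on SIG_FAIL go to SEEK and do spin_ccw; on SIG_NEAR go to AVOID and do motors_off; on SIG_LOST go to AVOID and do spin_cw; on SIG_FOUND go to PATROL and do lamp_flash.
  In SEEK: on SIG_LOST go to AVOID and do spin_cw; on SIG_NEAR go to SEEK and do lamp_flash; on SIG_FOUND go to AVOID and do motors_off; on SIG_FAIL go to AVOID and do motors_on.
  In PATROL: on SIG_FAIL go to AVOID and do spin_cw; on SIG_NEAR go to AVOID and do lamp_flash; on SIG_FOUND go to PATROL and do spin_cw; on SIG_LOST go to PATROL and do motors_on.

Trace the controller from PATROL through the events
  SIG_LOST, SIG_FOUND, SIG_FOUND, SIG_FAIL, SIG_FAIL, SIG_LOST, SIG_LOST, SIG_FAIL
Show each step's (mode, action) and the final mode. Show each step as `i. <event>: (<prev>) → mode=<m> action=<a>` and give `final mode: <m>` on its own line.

final mode: SEEK

1. SIG_LOST: (PATROL) → mode=PATROL action=motors_on
2. SIG_FOUND: (PATROL) → mode=PATROL action=spin_cw
3. SIG_FOUND: (PATROL) → mode=PATROL action=spin_cw
4. SIG_FAIL: (PATROL) → mode=AVOID action=spin_cw
5. SIG_FAIL: (AVOID) → mode=SEEK action=spin_ccw
6. SIG_LOST: (SEEK) → mode=AVOID action=spin_cw
7. SIG_LOST: (AVOID) → mode=AVOID action=spin_cw
8. SIG_FAIL: (AVOID) → mode=SEEK action=spin_ccw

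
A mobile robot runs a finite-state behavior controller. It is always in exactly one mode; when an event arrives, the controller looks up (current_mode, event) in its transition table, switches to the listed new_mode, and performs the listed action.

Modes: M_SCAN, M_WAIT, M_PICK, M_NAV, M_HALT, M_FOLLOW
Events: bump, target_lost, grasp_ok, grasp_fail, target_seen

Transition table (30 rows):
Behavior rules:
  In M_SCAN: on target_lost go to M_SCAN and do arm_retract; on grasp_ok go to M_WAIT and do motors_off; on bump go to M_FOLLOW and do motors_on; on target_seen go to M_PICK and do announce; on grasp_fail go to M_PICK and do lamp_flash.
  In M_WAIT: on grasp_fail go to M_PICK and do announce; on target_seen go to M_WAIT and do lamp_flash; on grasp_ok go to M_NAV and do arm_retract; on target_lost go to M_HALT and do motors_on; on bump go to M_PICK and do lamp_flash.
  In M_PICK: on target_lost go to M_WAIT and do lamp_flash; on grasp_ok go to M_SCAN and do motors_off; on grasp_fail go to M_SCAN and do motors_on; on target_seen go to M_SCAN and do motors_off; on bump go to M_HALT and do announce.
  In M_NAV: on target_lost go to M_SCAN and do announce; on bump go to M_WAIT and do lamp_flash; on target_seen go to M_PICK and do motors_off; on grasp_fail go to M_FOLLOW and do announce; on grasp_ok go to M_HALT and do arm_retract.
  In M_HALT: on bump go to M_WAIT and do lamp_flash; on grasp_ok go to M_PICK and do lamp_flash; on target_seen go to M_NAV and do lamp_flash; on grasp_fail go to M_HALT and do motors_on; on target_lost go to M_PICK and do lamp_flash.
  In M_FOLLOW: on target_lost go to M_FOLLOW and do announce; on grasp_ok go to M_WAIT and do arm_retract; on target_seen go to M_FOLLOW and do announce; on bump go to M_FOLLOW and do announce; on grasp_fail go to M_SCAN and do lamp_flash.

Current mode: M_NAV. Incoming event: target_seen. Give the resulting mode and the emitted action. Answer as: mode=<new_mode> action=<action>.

current mode = M_NAV; filter table to that mode:
  (M_NAV, target_lost) → (M_SCAN, announce)
  (M_NAV, bump) → (M_WAIT, lamp_flash)
  (M_NAV, target_seen) → (M_PICK, motors_off)  ← event matches
  (M_NAV, grasp_fail) → (M_FOLLOW, announce)
  (M_NAV, grasp_ok) → (M_HALT, arm_retract)
event = target_seen selects (M_PICK, motors_off)

mode=M_PICK action=motors_off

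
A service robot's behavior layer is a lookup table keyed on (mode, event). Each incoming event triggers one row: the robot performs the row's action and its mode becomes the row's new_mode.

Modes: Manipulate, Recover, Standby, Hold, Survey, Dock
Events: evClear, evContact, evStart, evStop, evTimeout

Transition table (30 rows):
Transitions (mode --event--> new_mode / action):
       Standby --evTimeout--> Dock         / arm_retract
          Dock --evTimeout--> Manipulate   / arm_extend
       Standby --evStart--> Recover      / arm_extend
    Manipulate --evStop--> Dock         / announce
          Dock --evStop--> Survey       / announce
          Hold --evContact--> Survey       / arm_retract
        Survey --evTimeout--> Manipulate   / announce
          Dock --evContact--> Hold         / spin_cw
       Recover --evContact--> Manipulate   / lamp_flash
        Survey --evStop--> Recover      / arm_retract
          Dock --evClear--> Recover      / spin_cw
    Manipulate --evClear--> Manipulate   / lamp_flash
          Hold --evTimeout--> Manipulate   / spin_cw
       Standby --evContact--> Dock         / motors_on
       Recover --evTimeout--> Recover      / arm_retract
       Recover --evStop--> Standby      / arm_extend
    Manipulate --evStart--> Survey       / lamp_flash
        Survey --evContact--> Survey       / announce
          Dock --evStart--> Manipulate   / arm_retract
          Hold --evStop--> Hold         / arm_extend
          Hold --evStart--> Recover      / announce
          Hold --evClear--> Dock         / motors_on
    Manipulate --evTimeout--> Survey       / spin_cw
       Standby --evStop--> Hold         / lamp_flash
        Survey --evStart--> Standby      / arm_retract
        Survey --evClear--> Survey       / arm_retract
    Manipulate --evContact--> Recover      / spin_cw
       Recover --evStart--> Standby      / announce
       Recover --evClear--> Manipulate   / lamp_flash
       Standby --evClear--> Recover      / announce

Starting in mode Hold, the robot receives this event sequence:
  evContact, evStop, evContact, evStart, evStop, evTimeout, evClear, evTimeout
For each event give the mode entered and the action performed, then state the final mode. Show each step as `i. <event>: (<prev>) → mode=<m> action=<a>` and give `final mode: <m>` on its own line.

1. evContact: (Hold) → mode=Survey action=arm_retract
2. evStop: (Survey) → mode=Recover action=arm_retract
3. evContact: (Recover) → mode=Manipulate action=lamp_flash
4. evStart: (Manipulate) → mode=Survey action=lamp_flash
5. evStop: (Survey) → mode=Recover action=arm_retract
6. evTimeout: (Recover) → mode=Recover action=arm_retract
7. evClear: (Recover) → mode=Manipulate action=lamp_flash
8. evTimeout: (Manipulate) → mode=Survey action=spin_cw

final mode: Survey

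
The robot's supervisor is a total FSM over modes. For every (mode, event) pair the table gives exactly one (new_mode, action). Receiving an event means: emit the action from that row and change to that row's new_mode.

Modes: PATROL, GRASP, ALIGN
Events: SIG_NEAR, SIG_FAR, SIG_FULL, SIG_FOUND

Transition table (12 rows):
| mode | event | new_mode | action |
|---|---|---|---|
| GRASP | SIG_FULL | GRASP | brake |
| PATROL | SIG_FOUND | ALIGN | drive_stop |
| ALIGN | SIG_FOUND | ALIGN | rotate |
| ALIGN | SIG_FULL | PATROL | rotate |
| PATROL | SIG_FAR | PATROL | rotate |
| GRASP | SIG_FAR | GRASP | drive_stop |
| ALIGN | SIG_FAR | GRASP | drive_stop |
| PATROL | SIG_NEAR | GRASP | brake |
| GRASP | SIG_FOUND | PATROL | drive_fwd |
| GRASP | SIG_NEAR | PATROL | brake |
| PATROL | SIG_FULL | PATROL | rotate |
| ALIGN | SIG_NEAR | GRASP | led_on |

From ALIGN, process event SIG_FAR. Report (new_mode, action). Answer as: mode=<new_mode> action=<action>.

mode=GRASP action=drive_stop

current mode = ALIGN; filter table to that mode:
  (ALIGN, SIG_FOUND) → (ALIGN, rotate)
  (ALIGN, SIG_FULL) → (PATROL, rotate)
  (ALIGN, SIG_FAR) → (GRASP, drive_stop)  ← event matches
  (ALIGN, SIG_NEAR) → (GRASP, led_on)
event = SIG_FAR selects (GRASP, drive_stop)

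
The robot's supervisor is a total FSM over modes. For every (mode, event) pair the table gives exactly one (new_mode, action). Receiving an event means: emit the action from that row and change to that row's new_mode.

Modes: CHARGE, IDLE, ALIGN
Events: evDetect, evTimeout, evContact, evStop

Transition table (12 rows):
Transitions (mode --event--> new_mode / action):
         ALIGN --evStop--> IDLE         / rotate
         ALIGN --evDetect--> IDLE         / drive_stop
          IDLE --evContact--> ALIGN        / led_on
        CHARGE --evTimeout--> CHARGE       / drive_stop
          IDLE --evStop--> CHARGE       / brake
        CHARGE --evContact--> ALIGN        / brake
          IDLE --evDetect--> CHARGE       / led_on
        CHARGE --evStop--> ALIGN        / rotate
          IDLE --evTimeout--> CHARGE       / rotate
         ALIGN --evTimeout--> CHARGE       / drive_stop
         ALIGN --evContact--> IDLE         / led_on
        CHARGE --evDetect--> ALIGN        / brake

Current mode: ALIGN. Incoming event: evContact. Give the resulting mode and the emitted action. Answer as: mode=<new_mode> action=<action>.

current mode = ALIGN; filter table to that mode:
  (ALIGN, evStop) → (IDLE, rotate)
  (ALIGN, evDetect) → (IDLE, drive_stop)
  (ALIGN, evTimeout) → (CHARGE, drive_stop)
  (ALIGN, evContact) → (IDLE, led_on)  ← event matches
event = evContact selects (IDLE, led_on)

mode=IDLE action=led_on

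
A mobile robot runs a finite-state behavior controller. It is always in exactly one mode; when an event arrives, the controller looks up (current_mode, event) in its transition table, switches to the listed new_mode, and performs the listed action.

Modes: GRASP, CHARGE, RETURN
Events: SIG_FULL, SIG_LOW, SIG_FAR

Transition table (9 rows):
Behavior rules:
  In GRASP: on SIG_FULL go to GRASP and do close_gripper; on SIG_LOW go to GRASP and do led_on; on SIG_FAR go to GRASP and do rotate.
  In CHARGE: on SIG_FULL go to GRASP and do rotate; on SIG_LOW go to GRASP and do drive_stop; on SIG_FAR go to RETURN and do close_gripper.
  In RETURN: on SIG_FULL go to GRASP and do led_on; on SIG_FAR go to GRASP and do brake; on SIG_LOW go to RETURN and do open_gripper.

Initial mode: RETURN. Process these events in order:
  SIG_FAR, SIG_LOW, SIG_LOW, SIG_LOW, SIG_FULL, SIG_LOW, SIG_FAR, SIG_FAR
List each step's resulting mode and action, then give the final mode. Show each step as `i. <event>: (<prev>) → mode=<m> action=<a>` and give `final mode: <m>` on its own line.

final mode: GRASP

1. SIG_FAR: (RETURN) → mode=GRASP action=brake
2. SIG_LOW: (GRASP) → mode=GRASP action=led_on
3. SIG_LOW: (GRASP) → mode=GRASP action=led_on
4. SIG_LOW: (GRASP) → mode=GRASP action=led_on
5. SIG_FULL: (GRASP) → mode=GRASP action=close_gripper
6. SIG_LOW: (GRASP) → mode=GRASP action=led_on
7. SIG_FAR: (GRASP) → mode=GRASP action=rotate
8. SIG_FAR: (GRASP) → mode=GRASP action=rotate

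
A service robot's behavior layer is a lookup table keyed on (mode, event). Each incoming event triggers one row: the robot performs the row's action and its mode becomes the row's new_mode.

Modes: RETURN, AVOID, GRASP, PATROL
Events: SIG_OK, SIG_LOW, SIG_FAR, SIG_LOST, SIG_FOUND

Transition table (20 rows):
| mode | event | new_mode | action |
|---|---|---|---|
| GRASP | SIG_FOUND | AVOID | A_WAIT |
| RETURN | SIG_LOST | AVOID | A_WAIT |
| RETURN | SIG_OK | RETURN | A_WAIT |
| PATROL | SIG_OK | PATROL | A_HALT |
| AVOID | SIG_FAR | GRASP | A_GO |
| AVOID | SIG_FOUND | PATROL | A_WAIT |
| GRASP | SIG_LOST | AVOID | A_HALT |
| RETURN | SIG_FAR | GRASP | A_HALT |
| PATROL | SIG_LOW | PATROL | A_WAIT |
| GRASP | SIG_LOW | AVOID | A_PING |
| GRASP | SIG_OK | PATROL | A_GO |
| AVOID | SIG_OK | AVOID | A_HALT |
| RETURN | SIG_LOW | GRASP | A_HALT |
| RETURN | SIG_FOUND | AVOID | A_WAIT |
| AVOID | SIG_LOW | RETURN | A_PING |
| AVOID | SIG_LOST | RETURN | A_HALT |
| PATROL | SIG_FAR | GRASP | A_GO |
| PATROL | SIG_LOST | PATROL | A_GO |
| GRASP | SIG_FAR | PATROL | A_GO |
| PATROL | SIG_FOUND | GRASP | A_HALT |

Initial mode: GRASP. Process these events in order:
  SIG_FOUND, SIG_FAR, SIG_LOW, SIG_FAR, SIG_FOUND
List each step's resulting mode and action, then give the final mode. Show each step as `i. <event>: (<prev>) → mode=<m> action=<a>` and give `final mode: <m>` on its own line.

final mode: AVOID

1. SIG_FOUND: (GRASP) → mode=AVOID action=A_WAIT
2. SIG_FAR: (AVOID) → mode=GRASP action=A_GO
3. SIG_LOW: (GRASP) → mode=AVOID action=A_PING
4. SIG_FAR: (AVOID) → mode=GRASP action=A_GO
5. SIG_FOUND: (GRASP) → mode=AVOID action=A_WAIT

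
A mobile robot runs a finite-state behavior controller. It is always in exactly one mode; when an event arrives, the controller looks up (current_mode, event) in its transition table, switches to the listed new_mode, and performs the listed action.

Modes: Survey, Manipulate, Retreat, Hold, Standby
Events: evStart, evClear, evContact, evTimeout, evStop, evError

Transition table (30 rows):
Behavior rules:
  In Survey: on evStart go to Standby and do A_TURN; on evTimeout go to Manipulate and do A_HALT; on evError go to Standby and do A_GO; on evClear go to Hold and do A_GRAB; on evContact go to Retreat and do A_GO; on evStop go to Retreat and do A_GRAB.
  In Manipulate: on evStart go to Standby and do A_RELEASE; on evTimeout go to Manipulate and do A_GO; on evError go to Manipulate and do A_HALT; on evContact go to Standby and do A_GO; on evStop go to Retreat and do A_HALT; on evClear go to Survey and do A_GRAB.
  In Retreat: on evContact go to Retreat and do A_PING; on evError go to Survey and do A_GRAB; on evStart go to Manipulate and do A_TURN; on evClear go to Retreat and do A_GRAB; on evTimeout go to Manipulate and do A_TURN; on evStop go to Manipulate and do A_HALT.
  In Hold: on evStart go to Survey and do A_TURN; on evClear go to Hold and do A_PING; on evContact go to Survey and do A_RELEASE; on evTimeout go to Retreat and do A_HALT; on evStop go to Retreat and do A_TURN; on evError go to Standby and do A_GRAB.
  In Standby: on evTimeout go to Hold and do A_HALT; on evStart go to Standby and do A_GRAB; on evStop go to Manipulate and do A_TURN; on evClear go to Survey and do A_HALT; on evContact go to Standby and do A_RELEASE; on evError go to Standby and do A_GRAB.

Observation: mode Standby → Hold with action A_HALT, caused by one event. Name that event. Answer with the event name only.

evTimeout

try evStart: (Standby, evStart) → (Standby, A_GRAB)
try evClear: (Standby, evClear) → (Survey, A_HALT)
try evContact: (Standby, evContact) → (Standby, A_RELEASE)
try evTimeout: (Standby, evTimeout) → (Hold, A_HALT)  ← matches
try evStop: (Standby, evStop) → (Manipulate, A_TURN)
try evError: (Standby, evError) → (Standby, A_GRAB)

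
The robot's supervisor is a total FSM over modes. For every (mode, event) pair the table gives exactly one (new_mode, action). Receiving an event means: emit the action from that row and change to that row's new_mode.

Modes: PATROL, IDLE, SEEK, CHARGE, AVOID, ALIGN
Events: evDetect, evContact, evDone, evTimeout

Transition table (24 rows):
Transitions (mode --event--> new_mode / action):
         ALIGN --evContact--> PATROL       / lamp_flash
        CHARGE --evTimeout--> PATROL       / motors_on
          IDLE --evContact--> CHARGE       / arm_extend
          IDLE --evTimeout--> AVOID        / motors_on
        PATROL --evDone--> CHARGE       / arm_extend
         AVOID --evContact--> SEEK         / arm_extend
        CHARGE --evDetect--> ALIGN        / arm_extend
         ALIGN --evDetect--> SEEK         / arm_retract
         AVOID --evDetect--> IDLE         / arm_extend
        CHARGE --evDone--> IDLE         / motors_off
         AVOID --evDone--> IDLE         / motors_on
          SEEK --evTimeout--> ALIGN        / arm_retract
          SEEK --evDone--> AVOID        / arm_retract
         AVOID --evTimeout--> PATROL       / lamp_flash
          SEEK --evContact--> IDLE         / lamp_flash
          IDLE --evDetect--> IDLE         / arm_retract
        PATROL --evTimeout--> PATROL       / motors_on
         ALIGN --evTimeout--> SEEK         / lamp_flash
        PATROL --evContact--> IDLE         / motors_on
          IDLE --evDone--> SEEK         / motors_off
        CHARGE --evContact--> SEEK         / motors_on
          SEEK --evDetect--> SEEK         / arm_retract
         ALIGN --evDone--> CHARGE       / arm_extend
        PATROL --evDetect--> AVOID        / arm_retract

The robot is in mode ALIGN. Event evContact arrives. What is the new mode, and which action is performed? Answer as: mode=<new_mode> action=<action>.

mode=PATROL action=lamp_flash

current mode = ALIGN; filter table to that mode:
  (ALIGN, evContact) → (PATROL, lamp_flash)  ← event matches
  (ALIGN, evDetect) → (SEEK, arm_retract)
  (ALIGN, evTimeout) → (SEEK, lamp_flash)
  (ALIGN, evDone) → (CHARGE, arm_extend)
event = evContact selects (PATROL, lamp_flash)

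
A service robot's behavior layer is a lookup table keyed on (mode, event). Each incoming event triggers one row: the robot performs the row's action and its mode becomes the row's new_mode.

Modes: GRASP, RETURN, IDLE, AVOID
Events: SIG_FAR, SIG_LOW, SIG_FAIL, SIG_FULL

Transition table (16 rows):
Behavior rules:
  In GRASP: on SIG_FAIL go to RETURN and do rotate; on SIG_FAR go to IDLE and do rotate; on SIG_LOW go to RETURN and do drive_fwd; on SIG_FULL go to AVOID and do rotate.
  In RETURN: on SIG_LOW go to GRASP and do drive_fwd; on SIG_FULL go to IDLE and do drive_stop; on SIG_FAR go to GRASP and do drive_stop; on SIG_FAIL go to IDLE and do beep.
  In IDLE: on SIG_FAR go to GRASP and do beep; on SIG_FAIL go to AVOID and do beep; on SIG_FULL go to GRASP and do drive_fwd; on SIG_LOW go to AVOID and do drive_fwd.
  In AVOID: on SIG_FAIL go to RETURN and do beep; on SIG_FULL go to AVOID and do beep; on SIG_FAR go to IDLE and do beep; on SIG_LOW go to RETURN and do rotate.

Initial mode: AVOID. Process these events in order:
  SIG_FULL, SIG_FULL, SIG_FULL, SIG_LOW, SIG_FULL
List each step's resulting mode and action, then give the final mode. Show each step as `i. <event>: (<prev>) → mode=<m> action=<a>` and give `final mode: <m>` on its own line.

final mode: IDLE

1. SIG_FULL: (AVOID) → mode=AVOID action=beep
2. SIG_FULL: (AVOID) → mode=AVOID action=beep
3. SIG_FULL: (AVOID) → mode=AVOID action=beep
4. SIG_LOW: (AVOID) → mode=RETURN action=rotate
5. SIG_FULL: (RETURN) → mode=IDLE action=drive_stop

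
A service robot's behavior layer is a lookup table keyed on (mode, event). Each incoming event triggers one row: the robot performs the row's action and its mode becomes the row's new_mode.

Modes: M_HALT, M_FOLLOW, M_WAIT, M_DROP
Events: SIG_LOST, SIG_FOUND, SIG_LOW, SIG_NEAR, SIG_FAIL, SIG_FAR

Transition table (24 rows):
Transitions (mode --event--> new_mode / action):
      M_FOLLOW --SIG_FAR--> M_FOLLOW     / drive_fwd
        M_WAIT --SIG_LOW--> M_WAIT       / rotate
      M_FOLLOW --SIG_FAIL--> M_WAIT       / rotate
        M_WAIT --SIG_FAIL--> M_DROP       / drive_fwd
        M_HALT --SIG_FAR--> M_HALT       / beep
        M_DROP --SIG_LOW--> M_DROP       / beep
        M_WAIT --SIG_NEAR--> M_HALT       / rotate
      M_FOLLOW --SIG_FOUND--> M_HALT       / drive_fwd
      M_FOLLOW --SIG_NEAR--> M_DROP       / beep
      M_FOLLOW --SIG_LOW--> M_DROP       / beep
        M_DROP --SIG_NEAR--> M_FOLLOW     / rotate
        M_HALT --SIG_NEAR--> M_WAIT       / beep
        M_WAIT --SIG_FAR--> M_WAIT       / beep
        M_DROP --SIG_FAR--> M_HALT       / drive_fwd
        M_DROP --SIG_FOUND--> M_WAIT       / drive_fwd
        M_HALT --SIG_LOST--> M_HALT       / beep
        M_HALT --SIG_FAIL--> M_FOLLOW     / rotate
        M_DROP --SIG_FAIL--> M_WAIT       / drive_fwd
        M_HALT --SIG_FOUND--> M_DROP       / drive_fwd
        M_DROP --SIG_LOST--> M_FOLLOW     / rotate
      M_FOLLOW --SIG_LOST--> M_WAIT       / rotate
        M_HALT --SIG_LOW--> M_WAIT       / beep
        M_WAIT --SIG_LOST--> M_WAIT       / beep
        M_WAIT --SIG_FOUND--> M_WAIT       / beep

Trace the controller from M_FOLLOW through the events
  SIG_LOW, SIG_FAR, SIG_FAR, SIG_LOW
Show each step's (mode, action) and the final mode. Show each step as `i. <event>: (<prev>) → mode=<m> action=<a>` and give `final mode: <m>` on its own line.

1. SIG_LOW: (M_FOLLOW) → mode=M_DROP action=beep
2. SIG_FAR: (M_DROP) → mode=M_HALT action=drive_fwd
3. SIG_FAR: (M_HALT) → mode=M_HALT action=beep
4. SIG_LOW: (M_HALT) → mode=M_WAIT action=beep

final mode: M_WAIT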